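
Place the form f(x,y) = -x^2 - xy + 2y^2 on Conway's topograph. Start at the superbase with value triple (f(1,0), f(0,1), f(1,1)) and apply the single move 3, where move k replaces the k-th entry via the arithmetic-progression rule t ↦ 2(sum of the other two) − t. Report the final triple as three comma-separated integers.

start (-1,2,0) = (f(1,0),f(0,1),f(1,1))
replace slot 3: 2·((-1)+2) − 0 = 2 → (-1,2,2)

-1,2,2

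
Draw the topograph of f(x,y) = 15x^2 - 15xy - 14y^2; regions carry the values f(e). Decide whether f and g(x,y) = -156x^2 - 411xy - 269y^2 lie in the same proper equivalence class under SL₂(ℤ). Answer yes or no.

D₁ = 1065, D₂ = 1065
river cycle of f (length 20): (-14, 15, 15), (15, 15, -14), (-14, 13, 16), (16, 19, -11), (-11, 25, 10), (10, 15, -21), (-21, 27, 4), (4, 29, -14), (-14, 27, 6), (6, 21, -26), … (10 more)
river cycle of g (length 20): (-14, 15, 15), (15, 15, -14), (-14, 13, 16), (16, 19, -11), (-11, 25, 10), (10, 15, -21), (-21, 27, 4), (4, 29, -14), (-14, 27, 6), (6, 21, -26), … (10 more)
cycles coincide ⇒ equivalent

yes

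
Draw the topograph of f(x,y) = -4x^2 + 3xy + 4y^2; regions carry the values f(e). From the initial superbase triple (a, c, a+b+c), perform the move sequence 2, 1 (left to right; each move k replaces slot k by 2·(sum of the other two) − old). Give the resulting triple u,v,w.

start (-4,4,3) = (f(1,0),f(0,1),f(1,1))
replace slot 2: 2·((-4)+3) − 4 = -6 → (-4,-6,3)
replace slot 1: 2·((-6)+3) − (-4) = -2 → (-2,-6,3)

-2,-6,3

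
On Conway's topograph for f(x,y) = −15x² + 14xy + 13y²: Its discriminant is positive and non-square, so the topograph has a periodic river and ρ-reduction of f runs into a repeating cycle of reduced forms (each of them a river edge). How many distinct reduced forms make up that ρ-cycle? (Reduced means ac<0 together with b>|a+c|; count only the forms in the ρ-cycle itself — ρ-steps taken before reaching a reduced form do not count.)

D = 976, ⌊√D⌋ = 31
river: ρ → (13,12,-16)
river: ρ → (-16,20,9)
river: ρ → (9,16,-20)
river: ρ → (-20,24,5)
river: ρ → (5,26,-15)
river: ρ → (-15,4,16)
river: ρ → (16,28,-3)
river: ρ → (-3,26,25)
river: ρ → (25,24,-4)
river: ρ → (-4,24,25)
river: ρ → (25,26,-3)
river: ρ → (-3,28,16)
river: ρ → (16,4,-15)
river: ρ → (-15,26,5)
river: ρ → (5,24,-20)
river: ρ → (-20,16,9)
river: ρ → (9,20,-16)
river: ρ → (-16,12,13)
river: ρ → (13,14,-15)
river: ρ → (-15,16,12)
river: ρ → (12,8,-19)
river: ρ → (-19,30,1)
river: ρ → (1,30,-19)
river: ρ → (-19,8,12)
river: ρ → (12,16,-15)
river: ρ → (-15,14,13)
ρ-cycle length = 26 (tail of 0 descent steps not counted)

26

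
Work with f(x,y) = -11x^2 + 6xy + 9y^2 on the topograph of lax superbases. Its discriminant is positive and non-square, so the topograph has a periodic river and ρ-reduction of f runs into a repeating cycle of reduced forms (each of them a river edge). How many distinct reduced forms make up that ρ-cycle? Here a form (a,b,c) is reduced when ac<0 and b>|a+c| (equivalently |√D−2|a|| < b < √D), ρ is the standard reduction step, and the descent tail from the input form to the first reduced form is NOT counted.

D = 432, ⌊√D⌋ = 20
river: ρ → (9,12,-8)
river: ρ → (-8,20,1)
river: ρ → (1,20,-8)
river: ρ → (-8,12,9)
river: ρ → (9,6,-11)
river: ρ → (-11,16,4)
river: ρ → (4,16,-11)
river: ρ → (-11,6,9)
ρ-cycle length = 8 (tail of 0 descent steps not counted)

8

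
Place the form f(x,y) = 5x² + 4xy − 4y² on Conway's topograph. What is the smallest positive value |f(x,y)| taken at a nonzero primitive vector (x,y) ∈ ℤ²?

river: ρ → (-4,4,5)
river: ρ → (5,6,-3)
river: ρ → (-3,6,5)
river: ρ → (5,4,-4)
closes: descent 0, river 4
min |a| on river = 3

3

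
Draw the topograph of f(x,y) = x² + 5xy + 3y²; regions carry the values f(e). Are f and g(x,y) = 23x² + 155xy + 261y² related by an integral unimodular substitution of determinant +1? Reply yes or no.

D₁ = 13, D₂ = 13
river cycle of f (length 2): (-1, 3, 1), (1, 3, -1)
river cycle of g (length 2): (-1, 3, 1), (1, 3, -1)
cycles coincide ⇒ equivalent

yes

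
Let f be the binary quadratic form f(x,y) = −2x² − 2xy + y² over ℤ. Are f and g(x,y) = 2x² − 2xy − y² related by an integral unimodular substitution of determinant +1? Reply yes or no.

D₁ = 12, D₂ = 12
river cycle of f (length 2): (1, 2, -2), (-2, 2, 1)
river cycle of g (length 2): (-1, 2, 2), (2, 2, -1)
cycles differ ⇒ inequivalent

no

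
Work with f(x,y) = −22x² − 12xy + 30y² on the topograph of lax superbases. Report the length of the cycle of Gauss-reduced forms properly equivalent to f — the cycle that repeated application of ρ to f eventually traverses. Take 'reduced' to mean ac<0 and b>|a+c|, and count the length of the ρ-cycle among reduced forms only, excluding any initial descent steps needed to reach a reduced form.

D = 2784, ⌊√D⌋ = 52
descent: ρ → (30,12,-22)  [lands on river]
river: ρ → (-22,32,20)
river: ρ → (20,48,-6)
river: ρ → (-6,48,20)
river: ρ → (20,32,-22)
river: ρ → (-22,12,30)
river: ρ → (30,48,-4)
river: ρ → (-4,48,30)
ρ-cycle length = 8 (tail of 1 descent step not counted)

8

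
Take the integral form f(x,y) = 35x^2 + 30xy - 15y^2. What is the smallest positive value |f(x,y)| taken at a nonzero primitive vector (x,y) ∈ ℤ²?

river: ρ → (-15,30,35)
river: ρ → (35,40,-10)
river: ρ → (-10,40,35)
river: ρ → (35,30,-15)
closes: descent 0, river 4
min |a| on river = 10

10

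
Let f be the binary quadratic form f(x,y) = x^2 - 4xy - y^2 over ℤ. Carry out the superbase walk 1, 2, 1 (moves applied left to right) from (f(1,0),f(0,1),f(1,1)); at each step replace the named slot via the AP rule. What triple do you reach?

start (1,-1,-4) = (f(1,0),f(0,1),f(1,1))
replace slot 1: 2·((-1)+(-4)) − 1 = -11 → (-11,-1,-4)
replace slot 2: 2·((-11)+(-4)) − (-1) = -29 → (-11,-29,-4)
replace slot 1: 2·((-29)+(-4)) − (-11) = -55 → (-55,-29,-4)

-55,-29,-4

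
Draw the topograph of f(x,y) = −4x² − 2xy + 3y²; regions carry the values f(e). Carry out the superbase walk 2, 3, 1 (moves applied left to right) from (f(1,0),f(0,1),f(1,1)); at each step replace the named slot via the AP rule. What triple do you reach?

start (-4,3,-3) = (f(1,0),f(0,1),f(1,1))
replace slot 2: 2·((-4)+(-3)) − 3 = -17 → (-4,-17,-3)
replace slot 3: 2·((-4)+(-17)) − (-3) = -39 → (-4,-17,-39)
replace slot 1: 2·((-17)+(-39)) − (-4) = -108 → (-108,-17,-39)

-108,-17,-39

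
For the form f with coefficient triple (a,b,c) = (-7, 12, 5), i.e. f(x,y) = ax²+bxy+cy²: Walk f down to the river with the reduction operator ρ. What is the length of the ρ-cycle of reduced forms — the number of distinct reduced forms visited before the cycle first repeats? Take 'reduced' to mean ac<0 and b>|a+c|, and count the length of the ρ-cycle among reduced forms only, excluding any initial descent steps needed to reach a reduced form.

D = 284, ⌊√D⌋ = 16
river: ρ → (5,8,-11)
river: ρ → (-11,14,2)
river: ρ → (2,14,-11)
river: ρ → (-11,8,5)
river: ρ → (5,12,-7)
river: ρ → (-7,16,1)
river: ρ → (1,16,-7)
river: ρ → (-7,12,5)
ρ-cycle length = 8 (tail of 0 descent steps not counted)

8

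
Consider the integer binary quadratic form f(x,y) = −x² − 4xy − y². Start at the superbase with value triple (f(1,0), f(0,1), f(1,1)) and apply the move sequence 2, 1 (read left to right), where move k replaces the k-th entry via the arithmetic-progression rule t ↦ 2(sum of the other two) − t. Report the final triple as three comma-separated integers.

start (-1,-1,-6) = (f(1,0),f(0,1),f(1,1))
replace slot 2: 2·((-1)+(-6)) − (-1) = -13 → (-1,-13,-6)
replace slot 1: 2·((-13)+(-6)) − (-1) = -37 → (-37,-13,-6)

-37,-13,-6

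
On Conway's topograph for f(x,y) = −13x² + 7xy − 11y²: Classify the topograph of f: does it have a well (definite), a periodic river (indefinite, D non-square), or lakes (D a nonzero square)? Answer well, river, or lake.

D = b²−4ac = 7² − 4·(-13)·(-11) = -523
D < 0 ⇒ definite ⇒ every region one sign ⇒ single well

well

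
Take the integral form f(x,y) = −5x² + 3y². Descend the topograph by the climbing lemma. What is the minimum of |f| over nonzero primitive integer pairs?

descent: ρ → (3,6,-2)  [lands on river]
river: ρ → (-2,6,3)
closes: descent 1, river 2
min |a| on river = 2

2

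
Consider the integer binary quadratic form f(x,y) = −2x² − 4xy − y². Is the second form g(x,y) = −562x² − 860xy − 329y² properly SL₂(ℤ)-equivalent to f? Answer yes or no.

D₁ = 8, D₂ = 8
river cycle of f (length 2): (-1, 2, 1), (1, 2, -1)
river cycle of g (length 2): (1, 2, -1), (-1, 2, 1)
cycles coincide ⇒ equivalent

yes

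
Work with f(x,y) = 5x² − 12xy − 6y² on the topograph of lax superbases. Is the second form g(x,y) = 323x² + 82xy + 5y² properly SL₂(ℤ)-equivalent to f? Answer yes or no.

D₁ = 264, D₂ = 264
river cycle of f (length 6): (-6, 12, 5), (5, 8, -10), (-10, 12, 3), (3, 12, -10), (-10, 8, 5), (5, 12, -6)
river cycle of g (length 6): (5, 8, -10), (-10, 12, 3), (3, 12, -10), (-10, 8, 5), (5, 12, -6), (-6, 12, 5)
cycles coincide ⇒ equivalent

yes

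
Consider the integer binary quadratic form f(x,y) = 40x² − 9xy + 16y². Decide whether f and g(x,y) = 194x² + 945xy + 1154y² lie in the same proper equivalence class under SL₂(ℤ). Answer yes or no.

D₁ = -2479, D₂ = -2479
f: flip: (40,-9,16)→(16,9,40)
f: reduced (well bottom): (16,9,40) with a≤c, −a<b≤a
g: translate: b→169 (≡945 mod 388), so (194,945,1154)→(194,169,40)
g: flip: (194,169,40)→(40,-169,194)
g: translate: b→-9 (≡-169 mod 80), so (40,-169,194)→(40,-9,16)
g: flip: (40,-9,16)→(16,9,40)
g: reduced (well bottom): (16,9,40) with a≤c, −a<b≤a
reduced forms (16, 9, 40) vs (16, 9, 40) ⇒ equivalent

yes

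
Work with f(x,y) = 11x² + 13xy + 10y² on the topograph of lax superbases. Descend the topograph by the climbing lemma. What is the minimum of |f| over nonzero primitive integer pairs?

translate: b→-9 (≡13 mod 22), so (11,13,10)→(11,-9,8)
flip: (11,-9,8)→(8,9,11)
translate: b→-7 (≡9 mod 16), so (8,9,11)→(8,-7,10)
reduced (well bottom): (8,-7,10) with a≤c, −a<b≤a
well minimum = a = 8

8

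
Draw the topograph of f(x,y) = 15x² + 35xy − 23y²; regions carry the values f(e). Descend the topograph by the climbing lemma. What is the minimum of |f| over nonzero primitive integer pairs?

river: ρ → (-23,11,27)
river: ρ → (27,43,-7)
river: ρ → (-7,41,33)
river: ρ → (33,25,-15)
river: ρ → (-15,35,23)
river: ρ → (23,11,-27)
river: ρ → (-27,43,7)
river: ρ → (7,41,-33)
river: ρ → (-33,25,15)
river: ρ → (15,35,-23)
closes: descent 0, river 10
min |a| on river = 7

7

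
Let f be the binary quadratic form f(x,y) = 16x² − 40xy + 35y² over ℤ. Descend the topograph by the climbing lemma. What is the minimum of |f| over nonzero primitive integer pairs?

translate: b→-8 (≡-40 mod 32), so (16,-40,35)→(16,-8,11)
flip: (16,-8,11)→(11,8,16)
reduced (well bottom): (11,8,16) with a≤c, −a<b≤a
well minimum = a = 11

11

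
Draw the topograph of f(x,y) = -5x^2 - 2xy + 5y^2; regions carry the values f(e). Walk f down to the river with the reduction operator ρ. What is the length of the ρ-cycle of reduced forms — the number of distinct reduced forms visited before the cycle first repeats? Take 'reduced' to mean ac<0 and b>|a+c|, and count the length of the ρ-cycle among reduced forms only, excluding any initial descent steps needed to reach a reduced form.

D = 104, ⌊√D⌋ = 10
descent: ρ → (5,2,-5)  [lands on river]
river: ρ → (-5,8,2)
river: ρ → (2,8,-5)
river: ρ → (-5,2,5)
river: ρ → (5,8,-2)
river: ρ → (-2,8,5)
ρ-cycle length = 6 (tail of 1 descent step not counted)

6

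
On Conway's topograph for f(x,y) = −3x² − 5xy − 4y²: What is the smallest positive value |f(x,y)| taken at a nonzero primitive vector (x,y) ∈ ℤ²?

translate: b→-1 (≡5 mod 6), so (3,5,4)→(3,-1,2)
flip: (3,-1,2)→(2,1,3)
reduced (well bottom): (2,1,3) with a≤c, −a<b≤a
well minimum |f| = |-2| = 2 (negative-definite)

2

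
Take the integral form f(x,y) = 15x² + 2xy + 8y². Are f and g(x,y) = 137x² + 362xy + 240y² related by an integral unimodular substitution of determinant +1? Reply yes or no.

D₁ = -476, D₂ = -476
f: flip: (15,2,8)→(8,-2,15)
f: reduced (well bottom): (8,-2,15) with a≤c, −a<b≤a
g: translate: b→88 (≡362 mod 274), so (137,362,240)→(137,88,15)
g: flip: (137,88,15)→(15,-88,137)
g: translate: b→2 (≡-88 mod 30), so (15,-88,137)→(15,2,8)
g: flip: (15,2,8)→(8,-2,15)
g: reduced (well bottom): (8,-2,15) with a≤c, −a<b≤a
reduced forms (8, -2, 15) vs (8, -2, 15) ⇒ equivalent

yes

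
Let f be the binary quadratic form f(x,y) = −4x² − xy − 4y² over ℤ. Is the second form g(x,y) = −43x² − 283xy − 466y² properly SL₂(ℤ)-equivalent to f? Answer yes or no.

D₁ = -63, D₂ = -63
f is negative-definite; reduce −f:
−f: reduced (well bottom): (4,1,4) with a≤c, −a<b≤a
flip sign back: reduced form of f is (-4,-1,-4)
g is negative-definite; reduce −g:
−g: translate: b→25 (≡283 mod 86), so (43,283,466)→(43,25,4)
−g: flip: (43,25,4)→(4,-25,43)
−g: translate: b→-1 (≡-25 mod 8), so (4,-25,43)→(4,-1,4)
−g: flip: (4,-1,4)→(4,1,4)
−g: reduced (well bottom): (4,1,4) with a≤c, −a<b≤a
flip sign back: reduced form of g is (-4,-1,-4)
reduced forms (-4, -1, -4) vs (-4, -1, -4) ⇒ equivalent

yes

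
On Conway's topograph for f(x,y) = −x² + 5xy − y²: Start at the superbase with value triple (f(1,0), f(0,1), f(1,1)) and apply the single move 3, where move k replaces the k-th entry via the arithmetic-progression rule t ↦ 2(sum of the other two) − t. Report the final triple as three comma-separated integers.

start (-1,-1,3) = (f(1,0),f(0,1),f(1,1))
replace slot 3: 2·((-1)+(-1)) − 3 = -7 → (-1,-1,-7)

-1,-1,-7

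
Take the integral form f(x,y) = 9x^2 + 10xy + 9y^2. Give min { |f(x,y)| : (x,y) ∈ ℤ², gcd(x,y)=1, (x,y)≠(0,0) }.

translate: b→-8 (≡10 mod 18), so (9,10,9)→(9,-8,8)
flip: (9,-8,8)→(8,8,9)
reduced (well bottom): (8,8,9) with a≤c, −a<b≤a
well minimum = a = 8

8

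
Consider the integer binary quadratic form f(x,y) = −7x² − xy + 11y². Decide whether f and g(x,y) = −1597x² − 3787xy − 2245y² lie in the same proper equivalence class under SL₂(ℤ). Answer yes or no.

D₁ = 309, D₂ = 309
river cycle of f (length 6): (-7, 13, 5), (5, 17, -1), (-1, 17, 5), (5, 13, -7), (-7, 15, 3), (3, 15, -7)
river cycle of g (length 6): (-7, 13, 5), (5, 17, -1), (-1, 17, 5), (5, 13, -7), (-7, 15, 3), (3, 15, -7)
cycles coincide ⇒ equivalent

yes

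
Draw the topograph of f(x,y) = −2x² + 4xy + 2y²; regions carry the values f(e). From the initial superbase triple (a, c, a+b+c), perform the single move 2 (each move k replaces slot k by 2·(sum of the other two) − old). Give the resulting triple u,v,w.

start (-2,2,4) = (f(1,0),f(0,1),f(1,1))
replace slot 2: 2·((-2)+4) − 2 = 2 → (-2,2,4)

-2,2,4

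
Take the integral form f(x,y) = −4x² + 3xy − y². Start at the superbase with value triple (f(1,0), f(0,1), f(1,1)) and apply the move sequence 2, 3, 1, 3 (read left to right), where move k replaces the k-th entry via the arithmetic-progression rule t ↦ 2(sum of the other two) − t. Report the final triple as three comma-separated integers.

start (-4,-1,-2) = (f(1,0),f(0,1),f(1,1))
replace slot 2: 2·((-4)+(-2)) − (-1) = -11 → (-4,-11,-2)
replace slot 3: 2·((-4)+(-11)) − (-2) = -28 → (-4,-11,-28)
replace slot 1: 2·((-11)+(-28)) − (-4) = -74 → (-74,-11,-28)
replace slot 3: 2·((-74)+(-11)) − (-28) = -142 → (-74,-11,-142)

-74,-11,-142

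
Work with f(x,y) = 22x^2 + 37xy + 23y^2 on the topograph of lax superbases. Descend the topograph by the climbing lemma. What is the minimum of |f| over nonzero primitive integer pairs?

translate: b→-7 (≡37 mod 44), so (22,37,23)→(22,-7,8)
flip: (22,-7,8)→(8,7,22)
reduced (well bottom): (8,7,22) with a≤c, −a<b≤a
well minimum = a = 8

8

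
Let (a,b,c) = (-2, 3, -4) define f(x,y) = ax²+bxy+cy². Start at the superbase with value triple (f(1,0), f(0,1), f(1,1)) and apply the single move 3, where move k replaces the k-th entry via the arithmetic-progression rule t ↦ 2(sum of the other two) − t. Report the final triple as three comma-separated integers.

start (-2,-4,-3) = (f(1,0),f(0,1),f(1,1))
replace slot 3: 2·((-2)+(-4)) − (-3) = -9 → (-2,-4,-9)

-2,-4,-9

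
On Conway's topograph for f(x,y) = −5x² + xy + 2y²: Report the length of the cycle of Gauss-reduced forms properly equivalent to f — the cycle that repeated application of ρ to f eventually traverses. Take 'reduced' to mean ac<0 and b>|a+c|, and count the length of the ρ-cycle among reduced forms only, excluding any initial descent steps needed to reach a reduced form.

D = 41, ⌊√D⌋ = 6
descent: ρ → (2,3,-4)  [lands on river]
river: ρ → (-4,5,1)
river: ρ → (1,5,-4)
river: ρ → (-4,3,2)
river: ρ → (2,5,-2)
river: ρ → (-2,3,4)
river: ρ → (4,5,-1)
river: ρ → (-1,5,4)
river: ρ → (4,3,-2)
river: ρ → (-2,5,2)
ρ-cycle length = 10 (tail of 1 descent step not counted)

10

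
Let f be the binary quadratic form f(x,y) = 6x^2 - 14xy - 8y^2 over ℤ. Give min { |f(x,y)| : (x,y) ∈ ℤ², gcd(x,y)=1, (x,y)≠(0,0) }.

descent: ρ → (-8,14,6)  [lands on river]
river: ρ → (6,10,-12)
river: ρ → (-12,14,4)
river: ρ → (4,18,-4)
river: ρ → (-4,14,12)
river: ρ → (12,10,-6)
river: ρ → (-6,14,8)
river: ρ → (8,18,-2)
river: ρ → (-2,18,8)
river: ρ → (8,14,-6)
river: ρ → (-6,10,12)
river: ρ → (12,14,-4)
river: ρ → (-4,18,4)
river: ρ → (4,14,-12)
river: ρ → (-12,10,6)
river: ρ → (6,14,-8)
river: ρ → (-8,18,2)
river: ρ → (2,18,-8)
closes: descent 1, river 18
min |a| on river = 2

2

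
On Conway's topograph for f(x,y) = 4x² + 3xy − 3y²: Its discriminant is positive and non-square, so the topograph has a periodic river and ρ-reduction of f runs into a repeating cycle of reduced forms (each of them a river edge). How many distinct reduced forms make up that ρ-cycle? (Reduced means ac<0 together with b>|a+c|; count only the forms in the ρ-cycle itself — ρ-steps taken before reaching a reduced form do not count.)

D = 57, ⌊√D⌋ = 7
river: ρ → (-3,3,4)
river: ρ → (4,5,-2)
river: ρ → (-2,7,1)
river: ρ → (1,7,-2)
river: ρ → (-2,5,4)
river: ρ → (4,3,-3)
ρ-cycle length = 6 (tail of 0 descent steps not counted)

6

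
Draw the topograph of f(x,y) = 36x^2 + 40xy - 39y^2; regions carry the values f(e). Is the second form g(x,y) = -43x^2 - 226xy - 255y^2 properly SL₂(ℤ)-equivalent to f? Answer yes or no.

D₁ = 7216, D₂ = 7216
river cycle of f (length 36): (-39, 38, 37), (37, 36, -40), (-40, 44, 33), (33, 22, -51), (-51, 80, 4), (4, 80, -51), (-51, 22, 33), (33, 44, -40), (-40, 36, 37), (37, 38, -39), … (26 more)
river cycle of g (length 36): (-43, 32, 36), (36, 40, -39), (-39, 38, 37), (37, 36, -40), (-40, 44, 33), (33, 22, -51), (-51, 80, 4), (4, 80, -51), (-51, 22, 33), (33, 44, -40), … (26 more)
cycles coincide ⇒ equivalent

yes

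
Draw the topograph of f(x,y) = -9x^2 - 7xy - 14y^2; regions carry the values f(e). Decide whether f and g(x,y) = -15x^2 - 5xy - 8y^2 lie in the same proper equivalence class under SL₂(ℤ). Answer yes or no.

D₁ = -455, D₂ = -455
f is negative-definite; reduce −f:
−f: reduced (well bottom): (9,7,14) with a≤c, −a<b≤a
flip sign back: reduced form of f is (-9,-7,-14)
g is negative-definite; reduce −g:
−g: flip: (15,5,8)→(8,-5,15)
−g: reduced (well bottom): (8,-5,15) with a≤c, −a<b≤a
flip sign back: reduced form of g is (-8,5,-15)
reduced forms (-9, -7, -14) vs (-8, 5, -15) ⇒ inequivalent

no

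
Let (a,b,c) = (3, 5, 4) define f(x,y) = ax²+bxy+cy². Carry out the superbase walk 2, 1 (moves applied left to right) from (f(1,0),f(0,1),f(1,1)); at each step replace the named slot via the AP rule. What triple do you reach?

start (3,4,12) = (f(1,0),f(0,1),f(1,1))
replace slot 2: 2·(3+12) − 4 = 26 → (3,26,12)
replace slot 1: 2·(26+12) − 3 = 73 → (73,26,12)

73,26,12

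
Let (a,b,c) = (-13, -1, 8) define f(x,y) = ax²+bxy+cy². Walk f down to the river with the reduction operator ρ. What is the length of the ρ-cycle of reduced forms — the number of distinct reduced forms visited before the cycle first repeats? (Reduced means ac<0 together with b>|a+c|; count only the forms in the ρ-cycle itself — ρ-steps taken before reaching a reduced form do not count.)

D = 417, ⌊√D⌋ = 20
descent: ρ → (8,17,-4)  [lands on river]
river: ρ → (-4,15,12)
river: ρ → (12,9,-7)
river: ρ → (-7,19,2)
river: ρ → (2,17,-16)
river: ρ → (-16,15,3)
river: ρ → (3,15,-16)
river: ρ → (-16,17,2)
river: ρ → (2,19,-7)
river: ρ → (-7,9,12)
river: ρ → (12,15,-4)
river: ρ → (-4,17,8)
river: ρ → (8,15,-6)
river: ρ → (-6,9,14)
river: ρ → (14,19,-1)
river: ρ → (-1,19,14)
river: ρ → (14,9,-6)
river: ρ → (-6,15,8)
ρ-cycle length = 18 (tail of 1 descent step not counted)

18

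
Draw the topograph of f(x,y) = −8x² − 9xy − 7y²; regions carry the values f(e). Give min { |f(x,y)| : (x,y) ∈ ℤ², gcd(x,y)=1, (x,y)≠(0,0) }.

translate: b→-7 (≡9 mod 16), so (8,9,7)→(8,-7,6)
flip: (8,-7,6)→(6,7,8)
translate: b→-5 (≡7 mod 12), so (6,7,8)→(6,-5,7)
reduced (well bottom): (6,-5,7) with a≤c, −a<b≤a
well minimum |f| = |-6| = 6 (negative-definite)

6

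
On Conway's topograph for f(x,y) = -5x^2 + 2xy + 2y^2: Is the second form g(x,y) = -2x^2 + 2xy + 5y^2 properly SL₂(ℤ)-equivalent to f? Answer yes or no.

D₁ = 44, D₂ = 44
river cycle of f (length 2): (2, 6, -1), (-1, 6, 2)
river cycle of g (length 2): (-2, 6, 1), (1, 6, -2)
cycles differ ⇒ inequivalent

no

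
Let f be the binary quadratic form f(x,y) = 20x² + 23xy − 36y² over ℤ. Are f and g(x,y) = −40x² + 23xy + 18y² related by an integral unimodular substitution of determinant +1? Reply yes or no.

D₁ = 3409, D₂ = 3409
river cycle of f (length 90): (-36, 49, 7), (7, 49, -36), (-36, 23, 20), (20, 57, -2), (-2, 55, 48), (48, 41, -9), (-9, 49, 28), (28, 7, -30), (-30, 53, 5), (5, 57, -8), … (80 more)
river cycle of g (length 90): (18, 49, -14), (-14, 35, 39), (39, 43, -10), (-10, 57, 4), (4, 55, -24), (-24, 41, 18), (18, 31, -34), (-34, 37, 15), (15, 53, -10), (-10, 47, 30), … (80 more)
cycles differ ⇒ inequivalent

no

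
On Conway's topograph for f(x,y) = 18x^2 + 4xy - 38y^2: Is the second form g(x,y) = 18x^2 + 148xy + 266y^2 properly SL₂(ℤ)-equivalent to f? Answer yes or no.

D₁ = 2752, D₂ = 2752
river cycle of f (length 16): (18, 40, -16), (-16, 24, 34), (34, 44, -6), (-6, 52, 2), (2, 52, -6), (-6, 44, 34), (34, 24, -16), (-16, 40, 18), (18, 32, -24), (-24, 16, 26), … (6 more)
river cycle of g (length 16): (18, 40, -16), (-16, 24, 34), (34, 44, -6), (-6, 52, 2), (2, 52, -6), (-6, 44, 34), (34, 24, -16), (-16, 40, 18), (18, 32, -24), (-24, 16, 26), … (6 more)
cycles coincide ⇒ equivalent

yes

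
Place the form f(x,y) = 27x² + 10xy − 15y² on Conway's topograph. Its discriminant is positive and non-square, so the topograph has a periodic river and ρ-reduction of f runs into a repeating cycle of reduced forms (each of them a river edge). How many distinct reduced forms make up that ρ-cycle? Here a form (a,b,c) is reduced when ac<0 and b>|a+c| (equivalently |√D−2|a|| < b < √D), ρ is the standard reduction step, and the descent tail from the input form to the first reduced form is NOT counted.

D = 1720, ⌊√D⌋ = 41
descent: ρ → (-15,20,22)  [lands on river]
river: ρ → (22,24,-13)
river: ρ → (-13,28,18)
river: ρ → (18,8,-23)
river: ρ → (-23,38,3)
river: ρ → (3,40,-10)
river: ρ → (-10,40,3)
river: ρ → (3,38,-23)
river: ρ → (-23,8,18)
river: ρ → (18,28,-13)
river: ρ → (-13,24,22)
river: ρ → (22,20,-15)
river: ρ → (-15,40,2)
river: ρ → (2,40,-15)
ρ-cycle length = 14 (tail of 1 descent step not counted)

14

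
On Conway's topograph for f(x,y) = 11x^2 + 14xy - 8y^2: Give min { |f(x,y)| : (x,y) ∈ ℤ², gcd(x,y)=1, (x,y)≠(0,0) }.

river: ρ → (-8,18,7)
river: ρ → (7,10,-16)
river: ρ → (-16,22,1)
river: ρ → (1,22,-16)
river: ρ → (-16,10,7)
river: ρ → (7,18,-8)
river: ρ → (-8,14,11)
river: ρ → (11,8,-11)
river: ρ → (-11,14,8)
river: ρ → (8,18,-7)
river: ρ → (-7,10,16)
river: ρ → (16,22,-1)
river: ρ → (-1,22,16)
river: ρ → (16,10,-7)
river: ρ → (-7,18,8)
river: ρ → (8,14,-11)
river: ρ → (-11,8,11)
river: ρ → (11,14,-8)
closes: descent 0, river 18
min |a| on river = 1

1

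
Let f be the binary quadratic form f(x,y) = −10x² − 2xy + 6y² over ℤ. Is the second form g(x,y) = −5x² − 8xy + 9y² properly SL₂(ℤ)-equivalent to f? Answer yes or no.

D₁ = 244, D₂ = 244
river cycle of f (length 6): (6, 14, -2), (-2, 14, 6), (6, 10, -6), (-6, 14, 2), (2, 14, -6), (-6, 10, 6)
river cycle of g (length 22): (9, 8, -5), (-5, 12, 5), (5, 8, -9), (-9, 10, 4), (4, 14, -3), (-3, 10, 12), (12, 14, -1), (-1, 14, 12), (12, 10, -3), (-3, 14, 4), … (12 more)
cycles differ ⇒ inequivalent

no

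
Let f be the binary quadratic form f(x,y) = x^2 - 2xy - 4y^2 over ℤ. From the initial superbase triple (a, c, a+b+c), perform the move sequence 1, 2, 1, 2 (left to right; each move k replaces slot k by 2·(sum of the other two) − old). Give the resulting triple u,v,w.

start (1,-4,-5) = (f(1,0),f(0,1),f(1,1))
replace slot 1: 2·((-4)+(-5)) − 1 = -19 → (-19,-4,-5)
replace slot 2: 2·((-19)+(-5)) − (-4) = -44 → (-19,-44,-5)
replace slot 1: 2·((-44)+(-5)) − (-19) = -79 → (-79,-44,-5)
replace slot 2: 2·((-79)+(-5)) − (-44) = -124 → (-79,-124,-5)

-79,-124,-5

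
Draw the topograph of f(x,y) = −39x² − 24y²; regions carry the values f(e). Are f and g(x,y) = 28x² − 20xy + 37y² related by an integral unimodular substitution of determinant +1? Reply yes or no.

D₁ = -3744, D₂ = -3744
f is negative-definite; reduce −f:
−f: flip: (39,0,24)→(24,0,39)
−f: reduced (well bottom): (24,0,39) with a≤c, −a<b≤a
flip sign back: reduced form of f is (-24,0,-39)
g: reduced (well bottom): (28,-20,37) with a≤c, −a<b≤a
reduced forms (-24, 0, -39) vs (28, -20, 37) ⇒ inequivalent

no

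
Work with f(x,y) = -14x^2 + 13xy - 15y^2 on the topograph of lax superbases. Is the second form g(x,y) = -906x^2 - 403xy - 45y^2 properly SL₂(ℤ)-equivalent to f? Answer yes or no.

D₁ = -671, D₂ = -671
f is negative-definite; reduce −f:
−f: reduced (well bottom): (14,-13,15) with a≤c, −a<b≤a
flip sign back: reduced form of f is (-14,13,-15)
g is negative-definite; reduce −g:
−g: flip: (906,403,45)→(45,-403,906)
−g: translate: b→-43 (≡-403 mod 90), so (45,-403,906)→(45,-43,14)
−g: flip: (45,-43,14)→(14,43,45)
−g: translate: b→-13 (≡43 mod 28), so (14,43,45)→(14,-13,15)
−g: reduced (well bottom): (14,-13,15) with a≤c, −a<b≤a
flip sign back: reduced form of g is (-14,13,-15)
reduced forms (-14, 13, -15) vs (-14, 13, -15) ⇒ equivalent

yes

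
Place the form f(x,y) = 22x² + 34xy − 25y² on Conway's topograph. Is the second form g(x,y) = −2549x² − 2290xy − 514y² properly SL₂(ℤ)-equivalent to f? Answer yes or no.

D₁ = 3356, D₂ = 3356
river cycle of f (length 6): (-25, 16, 31), (31, 46, -10), (-10, 54, 11), (11, 56, -5), (-5, 54, 22), (22, 34, -25)
river cycle of g (length 6): (-25, 16, 31), (31, 46, -10), (-10, 54, 11), (11, 56, -5), (-5, 54, 22), (22, 34, -25)
cycles coincide ⇒ equivalent

yes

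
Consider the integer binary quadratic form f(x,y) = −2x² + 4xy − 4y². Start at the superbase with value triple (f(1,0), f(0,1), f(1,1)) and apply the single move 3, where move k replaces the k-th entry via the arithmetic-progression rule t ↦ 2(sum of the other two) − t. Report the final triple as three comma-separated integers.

start (-2,-4,-2) = (f(1,0),f(0,1),f(1,1))
replace slot 3: 2·((-2)+(-4)) − (-2) = -10 → (-2,-4,-10)

-2,-4,-10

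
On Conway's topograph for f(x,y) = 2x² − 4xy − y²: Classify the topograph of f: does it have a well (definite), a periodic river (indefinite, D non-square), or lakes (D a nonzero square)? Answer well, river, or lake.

D = b²−4ac = (-4)² − 4·2·(-1) = 24
D > 0 non-square ⇒ indefinite ⇒ periodic river

river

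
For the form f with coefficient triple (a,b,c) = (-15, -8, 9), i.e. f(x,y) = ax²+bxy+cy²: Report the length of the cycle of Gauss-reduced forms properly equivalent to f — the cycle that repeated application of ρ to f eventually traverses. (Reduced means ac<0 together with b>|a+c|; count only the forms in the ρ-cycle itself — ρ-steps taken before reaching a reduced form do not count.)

D = 604, ⌊√D⌋ = 24
descent: ρ → (9,8,-15)  [lands on river]
river: ρ → (-15,22,2)
river: ρ → (2,22,-15)
river: ρ → (-15,8,9)
river: ρ → (9,10,-14)
river: ρ → (-14,18,5)
river: ρ → (5,22,-6)
river: ρ → (-6,14,17)
river: ρ → (17,20,-3)
river: ρ → (-3,22,10)
river: ρ → (10,18,-7)
river: ρ → (-7,24,1)
river: ρ → (1,24,-7)
river: ρ → (-7,18,10)
river: ρ → (10,22,-3)
river: ρ → (-3,20,17)
river: ρ → (17,14,-6)
river: ρ → (-6,22,5)
river: ρ → (5,18,-14)
river: ρ → (-14,10,9)
ρ-cycle length = 20 (tail of 1 descent step not counted)

20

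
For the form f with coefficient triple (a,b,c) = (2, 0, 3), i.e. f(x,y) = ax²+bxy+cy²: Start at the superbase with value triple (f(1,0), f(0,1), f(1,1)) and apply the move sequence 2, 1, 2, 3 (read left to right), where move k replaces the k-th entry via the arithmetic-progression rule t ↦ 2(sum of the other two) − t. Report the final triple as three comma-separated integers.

start (2,3,5) = (f(1,0),f(0,1),f(1,1))
replace slot 2: 2·(2+5) − 3 = 11 → (2,11,5)
replace slot 1: 2·(11+5) − 2 = 30 → (30,11,5)
replace slot 2: 2·(30+5) − 11 = 59 → (30,59,5)
replace slot 3: 2·(30+59) − 5 = 173 → (30,59,173)

30,59,173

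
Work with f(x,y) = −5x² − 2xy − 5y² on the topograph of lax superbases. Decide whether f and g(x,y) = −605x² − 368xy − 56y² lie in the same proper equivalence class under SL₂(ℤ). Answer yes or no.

D₁ = -96, D₂ = -96
f is negative-definite; reduce −f:
−f: reduced (well bottom): (5,2,5) with a≤c, −a<b≤a
flip sign back: reduced form of f is (-5,-2,-5)
g is negative-definite; reduce −g:
−g: flip: (605,368,56)→(56,-368,605)
−g: translate: b→-32 (≡-368 mod 112), so (56,-368,605)→(56,-32,5)
−g: flip: (56,-32,5)→(5,32,56)
−g: translate: b→2 (≡32 mod 10), so (5,32,56)→(5,2,5)
−g: reduced (well bottom): (5,2,5) with a≤c, −a<b≤a
flip sign back: reduced form of g is (-5,-2,-5)
reduced forms (-5, -2, -5) vs (-5, -2, -5) ⇒ equivalent

yes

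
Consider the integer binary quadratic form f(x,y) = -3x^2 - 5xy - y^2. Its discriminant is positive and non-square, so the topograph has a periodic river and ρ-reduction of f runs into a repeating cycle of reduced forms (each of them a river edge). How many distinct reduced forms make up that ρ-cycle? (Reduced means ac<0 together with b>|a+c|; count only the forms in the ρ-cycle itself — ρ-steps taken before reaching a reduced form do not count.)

D = 13, ⌊√D⌋ = 3
descent: ρ → (-1,3,1)  [lands on river]
river: ρ → (1,3,-1)
ρ-cycle length = 2 (tail of 1 descent step not counted)

2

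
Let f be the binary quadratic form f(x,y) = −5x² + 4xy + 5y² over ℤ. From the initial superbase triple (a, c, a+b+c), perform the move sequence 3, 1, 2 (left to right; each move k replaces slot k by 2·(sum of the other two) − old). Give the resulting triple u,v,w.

start (-5,5,4) = (f(1,0),f(0,1),f(1,1))
replace slot 3: 2·((-5)+5) − 4 = -4 → (-5,5,-4)
replace slot 1: 2·(5+(-4)) − (-5) = 7 → (7,5,-4)
replace slot 2: 2·(7+(-4)) − 5 = 1 → (7,1,-4)

7,1,-4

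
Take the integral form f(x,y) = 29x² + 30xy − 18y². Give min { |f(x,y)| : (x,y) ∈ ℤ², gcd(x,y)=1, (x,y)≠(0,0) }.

river: ρ → (-18,42,17)
river: ρ → (17,26,-34)
river: ρ → (-34,42,9)
river: ρ → (9,48,-19)
river: ρ → (-19,28,29)
river: ρ → (29,30,-18)
closes: descent 0, river 6
min |a| on river = 9

9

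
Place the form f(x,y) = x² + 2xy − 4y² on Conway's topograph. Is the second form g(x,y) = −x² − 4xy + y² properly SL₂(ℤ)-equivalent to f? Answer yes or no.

D₁ = 20, D₂ = 20
river cycle of f (length 2): (1, 4, -1), (-1, 4, 1)
river cycle of g (length 2): (1, 4, -1), (-1, 4, 1)
cycles coincide ⇒ equivalent

yes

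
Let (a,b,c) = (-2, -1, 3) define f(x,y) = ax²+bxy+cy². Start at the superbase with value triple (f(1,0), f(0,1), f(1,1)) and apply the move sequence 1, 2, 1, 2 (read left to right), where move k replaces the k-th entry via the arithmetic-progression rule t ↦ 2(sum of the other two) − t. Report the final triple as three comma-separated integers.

start (-2,3,0) = (f(1,0),f(0,1),f(1,1))
replace slot 1: 2·(3+0) − (-2) = 8 → (8,3,0)
replace slot 2: 2·(8+0) − 3 = 13 → (8,13,0)
replace slot 1: 2·(13+0) − 8 = 18 → (18,13,0)
replace slot 2: 2·(18+0) − 13 = 23 → (18,23,0)

18,23,0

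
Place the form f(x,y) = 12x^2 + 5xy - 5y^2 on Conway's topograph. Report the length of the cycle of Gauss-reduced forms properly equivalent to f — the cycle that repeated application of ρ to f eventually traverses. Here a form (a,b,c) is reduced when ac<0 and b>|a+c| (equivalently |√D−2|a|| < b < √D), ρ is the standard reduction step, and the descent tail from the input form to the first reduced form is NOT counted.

D = 265, ⌊√D⌋ = 16
descent: ρ → (-5,15,2)  [lands on river]
river: ρ → (2,13,-12)
river: ρ → (-12,11,3)
river: ρ → (3,13,-8)
river: ρ → (-8,3,8)
river: ρ → (8,13,-3)
river: ρ → (-3,11,12)
river: ρ → (12,13,-2)
river: ρ → (-2,15,5)
river: ρ → (5,15,-2)
river: ρ → (-2,13,12)
river: ρ → (12,11,-3)
river: ρ → (-3,13,8)
river: ρ → (8,3,-8)
river: ρ → (-8,13,3)
river: ρ → (3,11,-12)
river: ρ → (-12,13,2)
river: ρ → (2,15,-5)
ρ-cycle length = 18 (tail of 1 descent step not counted)

18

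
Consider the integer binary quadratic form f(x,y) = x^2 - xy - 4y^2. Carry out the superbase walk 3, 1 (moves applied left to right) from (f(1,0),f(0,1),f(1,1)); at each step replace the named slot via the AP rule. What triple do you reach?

start (1,-4,-4) = (f(1,0),f(0,1),f(1,1))
replace slot 3: 2·(1+(-4)) − (-4) = -2 → (1,-4,-2)
replace slot 1: 2·((-4)+(-2)) − 1 = -13 → (-13,-4,-2)

-13,-4,-2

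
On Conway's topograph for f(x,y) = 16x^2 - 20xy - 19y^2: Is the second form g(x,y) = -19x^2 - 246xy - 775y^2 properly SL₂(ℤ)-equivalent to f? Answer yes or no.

D₁ = 1616, D₂ = 1616
river cycle of f (length 8): (-19, 20, 16), (16, 12, -23), (-23, 34, 5), (5, 36, -16), (-16, 28, 13), (13, 24, -20), (-20, 16, 17), (17, 18, -19)
river cycle of g (length 8): (-19, 20, 16), (16, 12, -23), (-23, 34, 5), (5, 36, -16), (-16, 28, 13), (13, 24, -20), (-20, 16, 17), (17, 18, -19)
cycles coincide ⇒ equivalent

yes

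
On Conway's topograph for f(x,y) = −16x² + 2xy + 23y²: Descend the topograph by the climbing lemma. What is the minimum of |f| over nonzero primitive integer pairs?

descent: ρ → (23,-2,-16)
descent: ρ → (-16,34,5)  [lands on river]
river: ρ → (5,36,-9)
river: ρ → (-9,36,5)
river: ρ → (5,34,-16)
river: ρ → (-16,30,9)
river: ρ → (9,24,-25)
river: ρ → (-25,26,8)
river: ρ → (8,38,-1)
river: ρ → (-1,38,8)
river: ρ → (8,26,-25)
river: ρ → (-25,24,9)
river: ρ → (9,30,-16)
closes: descent 2, river 12
min |a| on river = 1

1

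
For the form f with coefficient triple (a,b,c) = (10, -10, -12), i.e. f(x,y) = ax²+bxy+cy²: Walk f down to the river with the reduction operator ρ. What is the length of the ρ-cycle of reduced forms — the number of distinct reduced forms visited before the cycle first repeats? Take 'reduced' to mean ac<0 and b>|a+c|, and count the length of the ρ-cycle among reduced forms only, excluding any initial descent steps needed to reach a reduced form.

D = 580, ⌊√D⌋ = 24
descent: ρ → (-12,10,10)  [lands on river]
river: ρ → (10,10,-12)
river: ρ → (-12,14,8)
river: ρ → (8,18,-8)
river: ρ → (-8,14,12)
river: ρ → (12,10,-10)
river: ρ → (-10,10,12)
river: ρ → (12,14,-8)
river: ρ → (-8,18,8)
river: ρ → (8,14,-12)
ρ-cycle length = 10 (tail of 1 descent step not counted)

10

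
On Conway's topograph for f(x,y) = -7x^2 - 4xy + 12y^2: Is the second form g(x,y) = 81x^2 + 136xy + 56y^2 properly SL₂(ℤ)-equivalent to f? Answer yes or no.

D₁ = 352, D₂ = 352
river cycle of f (length 6): (-7, 10, 9), (9, 8, -8), (-8, 8, 9), (9, 10, -7), (-7, 18, 1), (1, 18, -7)
river cycle of g (length 6): (1, 18, -7), (-7, 10, 9), (9, 8, -8), (-8, 8, 9), (9, 10, -7), (-7, 18, 1)
cycles coincide ⇒ equivalent

yes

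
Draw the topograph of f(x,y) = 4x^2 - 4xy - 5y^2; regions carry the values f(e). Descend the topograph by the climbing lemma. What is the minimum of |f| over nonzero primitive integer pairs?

descent: ρ → (-5,4,4)  [lands on river]
river: ρ → (4,4,-5)
river: ρ → (-5,6,3)
river: ρ → (3,6,-5)
closes: descent 1, river 4
min |a| on river = 3

3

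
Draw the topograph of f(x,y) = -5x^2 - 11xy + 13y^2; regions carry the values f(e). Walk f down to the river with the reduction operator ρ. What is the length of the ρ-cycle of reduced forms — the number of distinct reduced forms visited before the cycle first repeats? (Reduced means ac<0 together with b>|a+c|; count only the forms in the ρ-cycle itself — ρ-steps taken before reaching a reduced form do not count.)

D = 381, ⌊√D⌋ = 19
descent: ρ → (13,11,-5)  [lands on river]
river: ρ → (-5,19,1)
river: ρ → (1,19,-5)
river: ρ → (-5,11,13)
river: ρ → (13,15,-3)
river: ρ → (-3,15,13)
ρ-cycle length = 6 (tail of 1 descent step not counted)

6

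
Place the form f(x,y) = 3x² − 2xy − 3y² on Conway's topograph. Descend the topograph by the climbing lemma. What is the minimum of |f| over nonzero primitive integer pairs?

descent: ρ → (-3,2,3)  [lands on river]
river: ρ → (3,4,-2)
river: ρ → (-2,4,3)
river: ρ → (3,2,-3)
river: ρ → (-3,4,2)
river: ρ → (2,4,-3)
closes: descent 1, river 6
min |a| on river = 2

2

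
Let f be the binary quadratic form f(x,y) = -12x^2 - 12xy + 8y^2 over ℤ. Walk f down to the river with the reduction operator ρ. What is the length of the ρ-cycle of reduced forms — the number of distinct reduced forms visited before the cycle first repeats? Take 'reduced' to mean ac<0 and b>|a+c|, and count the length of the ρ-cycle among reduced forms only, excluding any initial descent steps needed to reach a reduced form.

D = 528, ⌊√D⌋ = 22
descent: ρ → (8,12,-12)  [lands on river]
river: ρ → (-12,12,8)
river: ρ → (8,20,-4)
river: ρ → (-4,20,8)
ρ-cycle length = 4 (tail of 1 descent step not counted)

4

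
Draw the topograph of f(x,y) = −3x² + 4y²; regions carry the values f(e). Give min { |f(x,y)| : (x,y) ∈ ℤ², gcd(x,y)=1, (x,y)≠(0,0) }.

descent: ρ → (4,0,-3)
descent: ρ → (-3,6,1)  [lands on river]
river: ρ → (1,6,-3)
closes: descent 2, river 2
min |a| on river = 1

1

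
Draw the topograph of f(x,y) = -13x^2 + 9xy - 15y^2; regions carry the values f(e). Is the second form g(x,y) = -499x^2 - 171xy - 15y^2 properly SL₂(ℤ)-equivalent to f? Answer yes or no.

D₁ = -699, D₂ = -699
f is negative-definite; reduce −f:
−f: reduced (well bottom): (13,-9,15) with a≤c, −a<b≤a
flip sign back: reduced form of f is (-13,9,-15)
g is negative-definite; reduce −g:
−g: flip: (499,171,15)→(15,-171,499)
−g: translate: b→9 (≡-171 mod 30), so (15,-171,499)→(15,9,13)
−g: flip: (15,9,13)→(13,-9,15)
−g: reduced (well bottom): (13,-9,15) with a≤c, −a<b≤a
flip sign back: reduced form of g is (-13,9,-15)
reduced forms (-13, 9, -15) vs (-13, 9, -15) ⇒ equivalent

yes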